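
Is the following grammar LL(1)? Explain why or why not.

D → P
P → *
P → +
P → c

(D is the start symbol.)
Yes, the grammar is LL(1).

For P:
  PREDICT(P → '*') = { '*' }
  PREDICT(P → '+') = { '+' }
  PREDICT(P → c) = { 'c' }
D has a single production, so nothing to check there.

All predict sets are disjoint. The grammar IS LL(1).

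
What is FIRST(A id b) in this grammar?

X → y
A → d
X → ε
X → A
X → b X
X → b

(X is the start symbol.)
{ 'd' }

FIRST sets of the non-terminals involved (from the grammar, by fixed-point iteration):
  FIRST(A) = { 'd' }

To compute FIRST(A id b), process the symbols left to right:
Symbol A is a non-terminal. Add FIRST(A) \ {ε} = { 'd' }
A is not nullable (ε ∉ FIRST(A)), so stop here.
FIRST(A id b) = { 'd' }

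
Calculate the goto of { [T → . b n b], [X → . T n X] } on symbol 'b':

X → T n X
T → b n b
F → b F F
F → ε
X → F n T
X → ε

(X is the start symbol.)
{ [T → b . n b] }

GOTO(I, 'b') = CLOSURE({ [A → αX.β] : [A → α.Xβ] ∈ I, X = 'b' })

Items with dot before 'b', with the dot advanced:
  [T → . b n b] → [T → b . n b]
Closure adds nothing (no advanced item has the dot before a non-terminal).

GOTO = { [T → b . n b] }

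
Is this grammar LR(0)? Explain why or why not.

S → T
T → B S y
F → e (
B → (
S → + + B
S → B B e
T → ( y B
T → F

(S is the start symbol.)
No. Shift-reduce conflict between [B → ( .] and [T → ( . y B]

A grammar is LR(0) if no state in the canonical LR(0) collection has:
  - both a shift item (dot before a terminal) and a complete item (shift-reduce conflict), or
  - two or more complete items (reduce-reduce conflict; the accept item [S' → S .] counts as a complete item here).

Augment with S' → S and build the canonical LR(0) collection (I0 = CLOSURE({[S' → . S]}), then GOTO on every symbol after a dot until no new states appear). It has 18 states:
  I0: { [B → . (], [F → . e (], [S → . + + B], [S → . B B e], [S → . T], [S' → . S], [T → . ( y B], [T → . B S y], [T → . F] }  — shift
  I1: { [B → ( .], [T → ( . y B] }  — shift, reduce
  I2: { [S → + . + B] }  — shift
  I3: { [B → . (], [F → . e (], [S → . + + B], [S → . B B e], [S → . T], [S → B . B e], [T → . ( y B], [T → . B S y], [T → . F], [T → B . S y] }  — shift
  I4: { [T → F .] }  — reduce
  I5: { [S' → S .] }  — accept
  I6: { [S → T .] }  — reduce
  I7: { [F → e . (] }  — shift
  I8: { [F → e ( .] }  — reduce
  I9: { [B → . (], [F → . e (], [S → . + + B], [S → . B B e], [S → . T], [S → B . B e], [S → B B . e], [T → . ( y B], [T → . B S y], [T → . F], [T → B . S y] }  — shift
  I10: { [T → B S . y] }  — shift
  I11: { [T → B S y .] }  — reduce
  I12: { [F → e . (], [S → B B e .] }  — shift, reduce
  I13: { [B → . (], [S → + + . B] }  — shift
  I14: { [B → ( .] }  — reduce
  I15: { [S → + + B .] }  — reduce
  I16: { [B → . (], [T → ( y . B] }  — shift
  I17: { [T → ( y B .] }  — reduce

Conflict in state I1:
  Shift-reduce conflict between [B → ( .] and [T → ( . y B]
So the grammar is NOT LR(0).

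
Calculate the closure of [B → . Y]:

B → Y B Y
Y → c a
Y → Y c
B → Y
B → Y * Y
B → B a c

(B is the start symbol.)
To compute CLOSURE, for each item [A → α.Bβ] where B is a non-terminal, add [B → .γ] for all productions B → γ; repeat for the newly added items until nothing changes.

Start with: [B → . Y]
  [B → . Y] has the dot before Y: add [Y → . c a], [Y → . Y c]
No further items can be added.

CLOSURE = { [B → . Y], [Y → . Y c], [Y → . c a] }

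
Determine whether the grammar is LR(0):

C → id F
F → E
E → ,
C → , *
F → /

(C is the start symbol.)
Yes, the grammar is LR(0)

Augment with C' → C and build the canonical LR(0) collection (I0 = CLOSURE({[C' → . C]}), then GOTO on every symbol after a dot until no new states appear). It has 9 states:
  I0: { [C → . , *], [C → . id F], [C' → . C] }  — shift
  I1: { [C → , . *] }  — shift
  I2: { [C' → C .] }  — accept
  I3: { [C → id . F], [E → . ,], [F → . /], [F → . E] }  — shift
  I4: { [E → , .] }  — reduce
  I5: { [F → / .] }  — reduce
  I6: { [F → E .] }  — reduce
  I7: { [C → id F .] }  — reduce
  I8: { [C → , * .] }  — reduce

Every state is either a pure shift/goto state or contains exactly one complete item and nothing to shift — no conflicts. The grammar is LR(0).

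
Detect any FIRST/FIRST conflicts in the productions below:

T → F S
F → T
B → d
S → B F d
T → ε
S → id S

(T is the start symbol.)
A FIRST/FIRST conflict occurs when two productions N → α and N → β for the same non-terminal have FIRST(α) ∩ FIRST(β) ≠ ∅ (with ε ∈ FIRST of a nullable right-hand side, so two nullable alternatives also conflict).

FIRST sets of the non-terminals at (or reachable through a nullable prefix from) the front of some alternative:
  FIRST(F) = { 'd', 'id', ε }
  FIRST(S) = { 'd', 'id' }
  FIRST(B) = { 'd' }

Productions for T:
  T → F S: FIRST = { 'd', 'id' }
  T → ε: FIRST = { ε }
Productions for S:
  S → B F d: FIRST = { 'd' }
  S → id S: FIRST = { 'id' }
F, B have only one production, so no FIRST/FIRST conflict is possible there.

All alternatives of each non-terminal have pairwise disjoint FIRST sets.

Answer: No FIRST/FIRST conflicts.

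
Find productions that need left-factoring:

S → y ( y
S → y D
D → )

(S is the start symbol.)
Left-factoring is needed when two productions for the same non-terminal
share a common prefix on the right-hand side.

Productions for S:
  S → y ( y
  S → y D

Found common prefix 'y' in productions for S

Answer: Yes, S has productions with common prefix 'y'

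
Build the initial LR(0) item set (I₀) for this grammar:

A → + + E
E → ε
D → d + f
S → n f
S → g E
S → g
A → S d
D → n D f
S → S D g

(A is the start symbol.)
First, augment the grammar with A' → A
I₀ = CLOSURE({ [A' → . A] }):
  [A' → . A] has the dot before A: add [A → . + + E], [A → . S d]
  [A → . S d] has the dot before S: add [S → . n f], [S → . g E], [S → . g], [S → . S D g]
No further items can be added.

I₀ = { [A → . + + E], [A → . S d], [A' → . A], [S → . S D g], [S → . g E], [S → . g], [S → . n f] }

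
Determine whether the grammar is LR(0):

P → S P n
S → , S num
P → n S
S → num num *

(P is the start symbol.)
Yes, the grammar is LR(0)

Augment with P' → P and build the canonical LR(0) collection (I0 = CLOSURE({[P' → . P]}), then GOTO on every symbol after a dot until no new states appear). It has 13 states:
  I0: { [P → . S P n], [P → . n S], [P' → . P], [S → . , S num], [S → . num num *] }  — shift
  I1: { [S → , . S num], [S → . , S num], [S → . num num *] }  — shift
  I2: { [P' → P .] }  — accept
  I3: { [P → . S P n], [P → . n S], [P → S . P n], [S → . , S num], [S → . num num *] }  — shift
  I4: { [P → n . S], [S → . , S num], [S → . num num *] }  — shift
  I5: { [S → num . num *] }  — shift
  I6: { [S → num num . *] }  — shift
  I7: { [S → num num * .] }  — reduce
  I8: { [P → n S .] }  — reduce
  I9: { [P → S P . n] }  — shift
  I10: { [P → S P n .] }  — reduce
  I11: { [S → , S . num] }  — shift
  I12: { [S → , S num .] }  — reduce

Every state is either a pure shift/goto state or contains exactly one complete item and nothing to shift — no conflicts. The grammar is LR(0).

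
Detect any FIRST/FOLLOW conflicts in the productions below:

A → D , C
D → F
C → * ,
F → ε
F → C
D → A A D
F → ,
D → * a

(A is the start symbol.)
Yes. D → A A D with FOLLOW(D) on { ',' }; F → ',' with FOLLOW(F) on { ',' }

A FIRST/FOLLOW conflict occurs when a non-terminal N has a nullable alternative N → β (β ⇒* ε) and another alternative N → α with FIRST(α) ∩ FOLLOW(N) ≠ ∅: on such a lookahead the parser cannot decide between expanding α and letting N vanish via β.

Nullable non-terminals: D, F.
FIRST sets used below: FIRST(F) = { '*', ',', ε }, FIRST(A) = { '*', ',' }, FIRST(C) = { '*' }

D: nullable alternative(s) D → F; FOLLOW(D) = { ',' }
  D → F: FIRST \ {ε} = { '*', ',' } — this is the only nullable alternative, skip
  D → A A D: FIRST \ {ε} = { '*', ',' } — overlaps FOLLOW(D) on { ',' }: CONFLICT
  D → * a: FIRST \ {ε} = { '*' } — disjoint from FOLLOW(D)

F: nullable alternative(s) F → ε; FOLLOW(F) = { ',' }
  F → ε: FIRST \ {ε} = { } — this is the only nullable alternative, skip
  F → C: FIRST \ {ε} = { '*' } — disjoint from FOLLOW(F)
  F → ,: FIRST \ {ε} = { ',' } — overlaps FOLLOW(F) on { ',' }: CONFLICT

A, C have no nullable alternative, so no FIRST/FOLLOW check is needed there.

So the grammar has 2 FIRST/FOLLOW conflicts (marked CONFLICT above).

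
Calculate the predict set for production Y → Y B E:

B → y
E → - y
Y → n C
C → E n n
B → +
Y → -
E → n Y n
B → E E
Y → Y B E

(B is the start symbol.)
PREDICT(Y → Y B E) = (FIRST(RHS) \ {ε}) ∪ (FOLLOW(Y) if ε ∈ FIRST(RHS), i.e. RHS ⇒* ε)
FIRST(Y) = { '-', 'n' }
FIRST(Y B E) = { '-', 'n' }
ε ∉ FIRST(Y B E), so FOLLOW(Y) is not added.
PREDICT(Y → Y B E) = { '-', 'n' }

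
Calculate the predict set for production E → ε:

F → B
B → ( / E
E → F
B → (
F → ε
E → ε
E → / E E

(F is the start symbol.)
PREDICT(E → ε) = (FIRST(RHS) \ {ε}) ∪ (FOLLOW(E) if ε ∈ FIRST(RHS), i.e. RHS ⇒* ε)
The right-hand side is ε (FIRST(ε) = { ε }), so the predict set is FOLLOW(E) = { $, '(', '/' }
PREDICT(E → ε) = { $, '(', '/' }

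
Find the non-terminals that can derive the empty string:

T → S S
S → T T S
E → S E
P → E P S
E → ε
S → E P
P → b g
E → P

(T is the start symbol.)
{ 'E' }

A non-terminal is nullable if it can derive ε (the empty string): either it has an ε-production, or it has a production whose right-hand side consists entirely of nullable non-terminals.

ε-productions: E → ε
So E is immediately nullable.
No further non-terminal can be added: every production for the remaining non-terminals contains a terminal or a non-nullable non-terminal.
Nullable = { 'E' }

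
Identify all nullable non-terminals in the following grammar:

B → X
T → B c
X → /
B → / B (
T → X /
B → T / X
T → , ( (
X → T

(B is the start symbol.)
None

A non-terminal is nullable if it can derive ε (the empty string): either it has an ε-production, or it has a production whose right-hand side consists entirely of nullable non-terminals.

There are no ε-productions, so no non-terminal can derive ε.
No non-terminals are nullable.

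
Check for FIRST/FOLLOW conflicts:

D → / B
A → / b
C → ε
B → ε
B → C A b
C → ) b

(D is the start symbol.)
No FIRST/FOLLOW conflicts.

A FIRST/FOLLOW conflict occurs when a non-terminal N has a nullable alternative N → β (β ⇒* ε) and another alternative N → α with FIRST(α) ∩ FOLLOW(N) ≠ ∅: on such a lookahead the parser cannot decide between expanding α and letting N vanish via β.

Nullable non-terminals: B, C.
FIRST sets used below: FIRST(C) = { ')', ε }, FIRST(A) = { '/' }

B: nullable alternative(s) B → ε; FOLLOW(B) = { $ }
  B → ε: FIRST \ {ε} = { } — this is the only nullable alternative, skip
  B → C A b: FIRST \ {ε} = { ')', '/' } — disjoint from FOLLOW(B)

C: nullable alternative(s) C → ε; FOLLOW(C) = { '/' }
  C → ε: FIRST \ {ε} = { } — this is the only nullable alternative, skip
  C → ) b: FIRST \ {ε} = { ')' } — disjoint from FOLLOW(C)

A, D have no nullable alternative, so no FIRST/FOLLOW check is needed there.

No FIRST/FOLLOW conflicts found.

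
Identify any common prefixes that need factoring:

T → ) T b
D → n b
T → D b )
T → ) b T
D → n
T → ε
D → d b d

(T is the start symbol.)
Left-factoring is needed when two productions for the same non-terminal
share a common prefix on the right-hand side.

Productions for T:
  T → ) T b
  T → D b )
  T → ) b T
  T → ε
Productions for D:
  D → n b
  D → n
  D → d b d

Found common prefix ')' in productions for T
Found common prefix 'n' in productions for D

Answer: Yes, T has productions with common prefix ')'; D has productions with common prefix 'n'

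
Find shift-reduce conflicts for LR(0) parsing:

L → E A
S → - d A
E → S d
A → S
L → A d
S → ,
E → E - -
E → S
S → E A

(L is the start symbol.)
Augment with L' → L and build the canonical LR(0) collection (I0 = CLOSURE({[L' → . L]}), then GOTO on every symbol after a dot until no new states appear). It has 16 states:
  I0: { [A → . S], [E → . E - -], [E → . S d], [E → . S], [L → . A d], [L → . E A], [L' → . L], [S → . ,], [S → . - d A], [S → . E A] }  — shift
  I1: { [S → , .] }  — reduce
  I2: { [S → - . d A] }  — shift
  I3: { [L → A . d] }  — shift
  I4: { [A → . S], [E → . E - -], [E → . S d], [E → . S], [E → E . - -], [L → E . A], [S → . ,], [S → . - d A], [S → . E A], [S → E . A] }  — shift
  I5: { [L' → L .] }  — accept
  I6: { [A → S .], [E → S . d], [E → S .] }  — shift, 2 reduces
  I7: { [E → S d .] }  — reduce
  I8: { [E → E - . -], [S → - . d A] }  — shift
  I9: { [L → E A .], [S → E A .] }  — 2 reduces
  I10: { [A → . S], [E → . E - -], [E → . S d], [E → . S], [E → E . - -], [S → . ,], [S → . - d A], [S → . E A], [S → E . A] }  — shift
  I11: { [S → E A .] }  — reduce
  I12: { [E → E - - .] }  — reduce
  I13: { [A → . S], [E → . E - -], [E → . S d], [E → . S], [S → - d . A], [S → . ,], [S → . - d A], [S → . E A] }  — shift
  I14: { [S → - d A .] }  — reduce
  I15: { [L → A d .] }  — reduce

I6 contains reduce items [A → S .], [E → S .] and shift item [E → S . d] — shift-reduce conflict.

Answer: Yes — I6: [A → S .] vs [E → S . d]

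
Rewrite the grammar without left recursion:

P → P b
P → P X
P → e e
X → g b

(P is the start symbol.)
P is directly left-recursive. The standard transformation for
  A → A α₁ | ... | A α_m | β₁ | ... | β_n
is
  A  → β₁ A' | ... | β_n A'
  A' → α₁ A' | ... | α_m A' | ε

P → e e becomes P → e e P'
P → P b becomes P' → b P'
P → P X becomes P' → X P'
Add P' → ε

Productions for other non-terminals are unchanged:
  X → g b

Resulting grammar:
P → e e P'
P' → b P'
P' → X P'
P' → ε
X → g b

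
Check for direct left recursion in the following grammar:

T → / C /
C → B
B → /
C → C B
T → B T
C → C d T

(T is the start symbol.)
Yes, C is left-recursive

Direct left recursion occurs when N → N α for some non-terminal N (the right-hand side begins with the left-hand side itself).

T → / C /: starts with '/'
C → B: starts with B
B → /: starts with '/'
C → C B: LEFT RECURSIVE (starts with C)
T → B T: starts with B
C → C d T: LEFT RECURSIVE (starts with C)

The grammar has direct left recursion on: C.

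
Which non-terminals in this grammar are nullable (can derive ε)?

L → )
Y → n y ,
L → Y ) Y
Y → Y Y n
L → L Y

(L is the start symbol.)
A non-terminal is nullable if it can derive ε (the empty string): either it has an ε-production, or it has a production whose right-hand side consists entirely of nullable non-terminals.

There are no ε-productions, so no non-terminal can derive ε.
No non-terminals are nullable.

Answer: None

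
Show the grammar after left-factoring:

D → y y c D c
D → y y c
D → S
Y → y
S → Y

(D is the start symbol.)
Left-factoring transforms A → αβ₁ | αβ₂ into A → αA' and A' → β₁ | β₂
(α is the longest common prefix among the alternatives). Repeat until
no nonterminal has two alternatives with a common prefix.

Round 1: D has alternatives sharing prefix 'y y c'. Introduce D': D → y y c D'
  Add: D' → D c
  Add: D' → ε

No remaining common prefixes — done.

Resulting grammar:
D → y y c D'
D' → D c
D' → ε
D → S
Y → y
S → Y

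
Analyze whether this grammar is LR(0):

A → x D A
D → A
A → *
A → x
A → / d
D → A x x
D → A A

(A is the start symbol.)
No. Shift-reduce conflict between [A → x .] and [A → . *]

Augment with A' → A and build the canonical LR(0) collection (I0 = CLOSURE({[A' → . A]}), then GOTO on every symbol after a dot until no new states appear). It has 12 states:
  I0: { [A → . *], [A → . / d], [A → . x D A], [A → . x], [A' → . A] }  — shift
  I1: { [A → * .] }  — reduce
  I2: { [A → / . d] }  — shift
  I3: { [A' → A .] }  — accept
  I4: { [A → . *], [A → . / d], [A → . x D A], [A → . x], [A → x . D A], [A → x .], [D → . A A], [D → . A x x], [D → . A] }  — shift, reduce
  I5: { [A → . *], [A → . / d], [A → . x D A], [A → . x], [D → A . A], [D → A . x x], [D → A .] }  — shift, reduce
  I6: { [A → . *], [A → . / d], [A → . x D A], [A → . x], [A → x D . A] }  — shift
  I7: { [A → x D A .] }  — reduce
  I8: { [D → A A .] }  — reduce
  I9: { [A → . *], [A → . / d], [A → . x D A], [A → . x], [A → x . D A], [A → x .], [D → . A A], [D → . A x x], [D → . A], [D → A x . x] }  — shift, reduce
  I10: { [A → . *], [A → . / d], [A → . x D A], [A → . x], [A → x . D A], [A → x .], [D → . A A], [D → . A x x], [D → . A], [D → A x x .] }  — shift, 2 reduces
  I11: { [A → / d .] }  — reduce

Conflict in state I4:
  Shift-reduce conflict between [A → x .] and [A → . *]
So the grammar is NOT LR(0).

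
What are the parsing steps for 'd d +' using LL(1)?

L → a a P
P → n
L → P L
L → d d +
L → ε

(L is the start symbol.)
LL(1) parsing maintains a stack (initially the start symbol over $) and the input. At each step: if the stack top is a terminal, match it against the current input token; if it is a non-terminal N, replace it with the RHS of M[N, lookahead] (the unique production whose predict set contains the lookahead).

Stack is shown with the top on the left.

Stack    Input    Action
------------------------
L $      d d + $  output L → d d +
d d + $  d d + $  match 'd'
d + $    d + $    match 'd'
+ $      + $      match '+'
$        $        accept

The string is accepted.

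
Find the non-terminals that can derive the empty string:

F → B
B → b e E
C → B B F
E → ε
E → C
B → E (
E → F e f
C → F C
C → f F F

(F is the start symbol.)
{ 'E' }

A non-terminal is nullable if it can derive ε (the empty string): either it has an ε-production, or it has a production whose right-hand side consists entirely of nullable non-terminals.

ε-productions: E → ε
So E is immediately nullable.
No further non-terminal can be added: every production for the remaining non-terminals contains a terminal or a non-nullable non-terminal.
Nullable = { 'E' }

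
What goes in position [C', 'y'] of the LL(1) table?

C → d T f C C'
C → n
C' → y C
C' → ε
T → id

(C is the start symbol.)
C' → y C, C' → ε

To find M[C', 'y'], we find productions for C' where 'y' is in the predict set (PREDICT(N → α) = (FIRST(α) \ {ε}) ∪ (FOLLOW(N) if α ⇒* ε)).

Relevant sets:
  FOLLOW(C') = { $, 'y' }

C' → y C: PREDICT = { 'y' }
  'y' is in predict set, so this production goes in M[C', 'y']
C' → ε: PREDICT = { $, 'y' }
  'y' is in predict set, so this production goes in M[C', 'y']

M[C', 'y'] = C' → y C, C' → ε  (a multiply-defined cell — the grammar is not LL(1))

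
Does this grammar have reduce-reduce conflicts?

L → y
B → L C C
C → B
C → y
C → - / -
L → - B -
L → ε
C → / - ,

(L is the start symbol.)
Augment with L' → L and build the canonical LR(0) collection (I0 = CLOSURE({[L' → . L]}), then GOTO on every symbol after a dot until no new states appear). It has 17 states:
  I0: { [L → . - B -], [L → . y], [L → .], [L' → . L] }  — shift, reduce
  I1: { [B → . L C C], [L → - . B -], [L → . - B -], [L → . y], [L → .] }  — shift, reduce
  I2: { [L' → L .] }  — accept
  I3: { [L → y .] }  — reduce
  I4: { [L → - B . -] }  — shift
  I5: { [B → . L C C], [B → L . C C], [C → . - / -], [C → . / - ,], [C → . B], [C → . y], [L → . - B -], [L → . y], [L → .] }  — shift, reduce
  I6: { [B → . L C C], [C → - . / -], [L → - . B -], [L → . - B -], [L → . y], [L → .] }  — shift, reduce
  I7: { [C → / . - ,] }  — shift
  I8: { [C → B .] }  — reduce
  I9: { [B → . L C C], [B → L C . C], [C → . - / -], [C → . / - ,], [C → . B], [C → . y], [L → . - B -], [L → . y], [L → .] }  — shift, reduce
  I10: { [C → y .], [L → y .] }  — 2 reduces
  I11: { [B → L C C .] }  — reduce
  I12: { [C → / - . ,] }  — shift
  I13: { [C → / - , .] }  — reduce
  I14: { [C → - / . -] }  — shift
  I15: { [C → - / - .] }  — reduce
  I16: { [L → - B - .] }  — reduce

I10 contains complete items [C → y .], [L → y .] — reduce-reduce conflict.

Answer: Yes — I10: [C → y .] vs [L → y .]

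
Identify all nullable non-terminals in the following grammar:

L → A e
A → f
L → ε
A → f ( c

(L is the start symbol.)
ε-productions: L → ε
So L is immediately nullable.
No further non-terminal can be added: every production for the remaining non-terminals contains a terminal or a non-nullable non-terminal.
Nullable = { 'L' }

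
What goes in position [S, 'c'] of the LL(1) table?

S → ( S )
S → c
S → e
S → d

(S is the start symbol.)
To find M[S, 'c'], we find productions for S where 'c' is in the predict set (PREDICT(N → α) = (FIRST(α) \ {ε}) ∪ (FOLLOW(N) if α ⇒* ε)).

S → ( S ): PREDICT = { '(' }
S → c: PREDICT = { 'c' }
  'c' is in predict set, so this production goes in M[S, 'c']
S → e: PREDICT = { 'e' }
S → d: PREDICT = { 'd' }

M[S, 'c'] = S → c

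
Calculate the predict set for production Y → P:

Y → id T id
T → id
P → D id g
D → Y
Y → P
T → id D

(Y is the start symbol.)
PREDICT(Y → P) = (FIRST(RHS) \ {ε}) ∪ (FOLLOW(Y) if ε ∈ FIRST(RHS), i.e. RHS ⇒* ε)
FIRST(P) = { 'id' }
FIRST(P) = { 'id' }
ε ∉ FIRST(P), so FOLLOW(Y) is not added.
PREDICT(Y → P) = { 'id' }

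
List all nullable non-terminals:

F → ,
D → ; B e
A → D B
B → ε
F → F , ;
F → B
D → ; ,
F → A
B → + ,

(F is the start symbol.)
ε-productions: B → ε
So B is immediately nullable.
F → B: every symbol on the right is nullable, so F is nullable too.
No further non-terminal can be added: every production for the remaining non-terminals contains a terminal or a non-nullable non-terminal.
Nullable = { 'B', 'F' }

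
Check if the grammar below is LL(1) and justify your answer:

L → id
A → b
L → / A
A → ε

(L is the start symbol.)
Yes, the grammar is LL(1).

A grammar is LL(1) if for each non-terminal N with multiple productions, the predict sets of those productions are pairwise disjoint, where PREDICT(N → α) = (FIRST(α) \ {ε}) ∪ (FOLLOW(N) if α ⇒* ε).

Relevant sets:
  FOLLOW(A) = { $ }

For L:
  PREDICT(L → id) = { 'id' }
  PREDICT(L → '/' A) = { '/' }
For A:
  PREDICT(A → b) = { 'b' }
  PREDICT(A → ε) = { $ }

All predict sets are disjoint. The grammar IS LL(1).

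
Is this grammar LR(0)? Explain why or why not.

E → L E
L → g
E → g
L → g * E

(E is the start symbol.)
A grammar is LR(0) if no state in the canonical LR(0) collection has:
  - both a shift item (dot before a terminal) and a complete item (shift-reduce conflict), or
  - two or more complete items (reduce-reduce conflict; the accept item [E' → E .] counts as a complete item here).

Augment with E' → E and build the canonical LR(0) collection (I0 = CLOSURE({[E' → . E]}), then GOTO on every symbol after a dot until no new states appear). It has 7 states:
  I0: { [E → . L E], [E → . g], [E' → . E], [L → . g * E], [L → . g] }  — shift
  I1: { [E' → E .] }  — accept
  I2: { [E → . L E], [E → . g], [E → L . E], [L → . g * E], [L → . g] }  — shift
  I3: { [E → g .], [L → g . * E], [L → g .] }  — shift, 2 reduces
  I4: { [E → . L E], [E → . g], [L → . g * E], [L → . g], [L → g * . E] }  — shift
  I5: { [L → g * E .] }  — reduce
  I6: { [E → L E .] }  — reduce

Conflict in state I3:
  Shift-reduce conflict between [E → g .] and [L → g . * E]
So the grammar is NOT LR(0).

Answer: No. Shift-reduce conflict between [E → g .] and [L → g . * E]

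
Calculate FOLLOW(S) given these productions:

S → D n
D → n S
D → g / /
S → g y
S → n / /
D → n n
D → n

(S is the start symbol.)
{ $, 'n' }

S is the start symbol, so $ ∈ FOLLOW(S).
In D → n S: S is at the end, add FOLLOW(D)

The FOLLOW sets referred to above (computed the same way, to a fixed point):
  FOLLOW(D) = { 'n' }

Taking the union: FOLLOW(S) = { $, 'n' }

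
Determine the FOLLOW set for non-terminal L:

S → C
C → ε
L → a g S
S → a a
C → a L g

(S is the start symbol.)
{ 'g' }

To compute FOLLOW(L), find every occurrence of L on a right-hand side N → α L β: add FIRST(β) \ {ε}, and if β is empty or nullable also add FOLLOW(N). Iterate to a fixed point.

In C → a L g: L is followed by g, add FIRST(g) \ {ε} = { 'g' }

Taking the union: FOLLOW(L) = { 'g' }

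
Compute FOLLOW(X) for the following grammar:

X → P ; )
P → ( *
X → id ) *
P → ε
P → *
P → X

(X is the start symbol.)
{ $, ';' }

X is the start symbol, so $ ∈ FOLLOW(X).
In P → X: X is at the end, add FOLLOW(P)

The FOLLOW sets referred to above (computed the same way, to a fixed point):
  FOLLOW(P) = { ';' }

Taking the union: FOLLOW(X) = { $, ';' }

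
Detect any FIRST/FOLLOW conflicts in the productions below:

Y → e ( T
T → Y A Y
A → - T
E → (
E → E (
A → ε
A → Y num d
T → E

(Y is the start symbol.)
Yes. A → Y num d with FOLLOW(A) on { 'e' }

A FIRST/FOLLOW conflict occurs when a non-terminal N has a nullable alternative N → β (β ⇒* ε) and another alternative N → α with FIRST(α) ∩ FOLLOW(N) ≠ ∅: on such a lookahead the parser cannot decide between expanding α and letting N vanish via β.

Nullable non-terminals: A.
FIRST sets used below: FIRST(Y) = { 'e' }

A: nullable alternative(s) A → ε; FOLLOW(A) = { 'e' }
  A → - T: FIRST \ {ε} = { '-' } — disjoint from FOLLOW(A)
  A → ε: FIRST \ {ε} = { } — this is the only nullable alternative, skip
  A → Y num d: FIRST \ {ε} = { 'e' } — overlaps FOLLOW(A) on { 'e' }: CONFLICT

E, T, Y have no nullable alternative, so no FIRST/FOLLOW check is needed there.

So the grammar has 1 FIRST/FOLLOW conflict (marked CONFLICT above).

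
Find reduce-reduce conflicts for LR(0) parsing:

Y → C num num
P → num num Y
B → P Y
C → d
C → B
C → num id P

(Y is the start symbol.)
A reduce-reduce conflict occurs when an LR(0) state has two complete items [A → α .] and [B → β .] — both call for a reduction, and with no lookahead the parser cannot choose between them.

Augment with Y' → Y and build the canonical LR(0) collection (I0 = CLOSURE({[Y' → . Y]}), then GOTO on every symbol after a dot until no new states appear). It has 15 states:
  I0: { [B → . P Y], [C → . B], [C → . d], [C → . num id P], [P → . num num Y], [Y → . C num num], [Y' → . Y] }  — shift
  I1: { [C → B .] }  — reduce
  I2: { [Y → C . num num] }  — shift
  I3: { [B → . P Y], [B → P . Y], [C → . B], [C → . d], [C → . num id P], [P → . num num Y], [Y → . C num num] }  — shift
  I4: { [Y' → Y .] }  — accept
  I5: { [C → d .] }  — reduce
  I6: { [C → num . id P], [P → num . num Y] }  — shift
  I7: { [C → num id . P], [P → . num num Y] }  — shift
  I8: { [B → . P Y], [C → . B], [C → . d], [C → . num id P], [P → . num num Y], [P → num num . Y], [Y → . C num num] }  — shift
  I9: { [P → num num Y .] }  — reduce
  I10: { [C → num id P .] }  — reduce
  I11: { [P → num . num Y] }  — shift
  I12: { [B → P Y .] }  — reduce
  I13: { [Y → C num . num] }  — shift
  I14: { [Y → C num num .] }  — reduce

No state contains more than one complete item.

Answer: No reduce-reduce conflicts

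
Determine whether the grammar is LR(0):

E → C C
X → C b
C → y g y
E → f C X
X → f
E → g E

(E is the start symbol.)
Augment with E' → E and build the canonical LR(0) collection (I0 = CLOSURE({[E' → . E]}), then GOTO on every symbol after a dot until no new states appear). It has 15 states:
  I0: { [C → . y g y], [E → . C C], [E → . f C X], [E → . g E], [E' → . E] }  — shift
  I1: { [C → . y g y], [E → C . C] }  — shift
  I2: { [E' → E .] }  — accept
  I3: { [C → . y g y], [E → f . C X] }  — shift
  I4: { [C → . y g y], [E → . C C], [E → . f C X], [E → . g E], [E → g . E] }  — shift
  I5: { [C → y . g y] }  — shift
  I6: { [C → y g . y] }  — shift
  I7: { [C → y g y .] }  — reduce
  I8: { [E → g E .] }  — reduce
  I9: { [C → . y g y], [E → f C . X], [X → . C b], [X → . f] }  — shift
  I10: { [X → C . b] }  — shift
  I11: { [E → f C X .] }  — reduce
  I12: { [X → f .] }  — reduce
  I13: { [X → C b .] }  — reduce
  I14: { [E → C C .] }  — reduce

Every state is either a pure shift/goto state or contains exactly one complete item and nothing to shift — no conflicts. The grammar is LR(0).

Answer: Yes, the grammar is LR(0)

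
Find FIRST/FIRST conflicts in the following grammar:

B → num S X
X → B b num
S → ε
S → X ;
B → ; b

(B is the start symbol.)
No FIRST/FIRST conflicts.

A FIRST/FIRST conflict occurs when two productions N → α and N → β for the same non-terminal have FIRST(α) ∩ FIRST(β) ≠ ∅ (with ε ∈ FIRST of a nullable right-hand side, so two nullable alternatives also conflict).

FIRST sets of the non-terminals at (or reachable through a nullable prefix from) the front of some alternative:
  FIRST(X) = { ';', 'num' }

Productions for B:
  B → num S X: FIRST = { 'num' }
  B → ; b: FIRST = { ';' }
Productions for S:
  S → ε: FIRST = { ε }
  S → X ;: FIRST = { ';', 'num' }
X has only one production, so no FIRST/FIRST conflict is possible there.

All alternatives of each non-terminal have pairwise disjoint FIRST sets.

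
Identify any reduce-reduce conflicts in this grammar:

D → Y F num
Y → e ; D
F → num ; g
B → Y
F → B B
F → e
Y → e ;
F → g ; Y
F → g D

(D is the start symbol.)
A reduce-reduce conflict occurs when an LR(0) state has two complete items [A → α .] and [B → β .] — both call for a reduction, and with no lookahead the parser cannot choose between them.

Augment with D' → D and build the canonical LR(0) collection (I0 = CLOSURE({[D' → . D]}), then GOTO on every symbol after a dot until no new states appear). It has 19 states:
  I0: { [D → . Y F num], [D' → . D], [Y → . e ; D], [Y → . e ;] }  — shift
  I1: { [D' → D .] }  — accept
  I2: { [B → . Y], [D → Y . F num], [F → . B B], [F → . e], [F → . g ; Y], [F → . g D], [F → . num ; g], [Y → . e ; D], [Y → . e ;] }  — shift
  I3: { [Y → e . ; D], [Y → e . ;] }  — shift
  I4: { [D → . Y F num], [Y → . e ; D], [Y → . e ;], [Y → e ; . D], [Y → e ; .] }  — shift, reduce
  I5: { [Y → e ; D .] }  — reduce
  I6: { [B → . Y], [F → B . B], [Y → . e ; D], [Y → . e ;] }  — shift
  I7: { [D → Y F . num] }  — shift
  I8: { [B → Y .] }  — reduce
  I9: { [F → e .], [Y → e . ; D], [Y → e . ;] }  — shift, reduce
  I10: { [D → . Y F num], [F → g . ; Y], [F → g . D], [Y → . e ; D], [Y → . e ;] }  — shift
  I11: { [F → num . ; g] }  — shift
  I12: { [F → num ; . g] }  — shift
  I13: { [F → num ; g .] }  — reduce
  I14: { [F → g ; . Y], [Y → . e ; D], [Y → . e ;] }  — shift
  I15: { [F → g D .] }  — reduce
  I16: { [F → g ; Y .] }  — reduce
  I17: { [D → Y F num .] }  — reduce
  I18: { [F → B B .] }  — reduce

No state contains more than one complete item.

Answer: No reduce-reduce conflicts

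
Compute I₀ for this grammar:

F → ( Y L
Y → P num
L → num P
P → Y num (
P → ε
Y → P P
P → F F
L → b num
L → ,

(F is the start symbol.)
First, augment the grammar with F' → F
I₀ = CLOSURE({ [F' → . F] }):
  [F' → . F] has the dot before F: add [F → . ( Y L]
No further items can be added.

I₀ = { [F → . ( Y L], [F' → . F] }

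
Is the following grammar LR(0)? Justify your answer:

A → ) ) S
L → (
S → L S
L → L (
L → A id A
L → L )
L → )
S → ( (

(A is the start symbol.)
No. Shift-reduce conflict between [L → ( .] and [S → ( . (]

A grammar is LR(0) if no state in the canonical LR(0) collection has:
  - both a shift item (dot before a terminal) and a complete item (shift-reduce conflict), or
  - two or more complete items (reduce-reduce conflict; the accept item [A' → A .] counts as a complete item here).

Augment with A' → A and build the canonical LR(0) collection (I0 = CLOSURE({[A' → . A]}), then GOTO on every symbol after a dot until no new states appear). It has 15 states:
  I0: { [A → . ) ) S], [A' → . A] }  — shift
  I1: { [A → ) . ) S] }  — shift
  I2: { [A' → A .] }  — accept
  I3: { [A → ) ) . S], [A → . ) ) S], [L → . (], [L → . )], [L → . A id A], [L → . L (], [L → . L )], [S → . ( (], [S → . L S] }  — shift
  I4: { [L → ( .], [S → ( . (] }  — shift, reduce
  I5: { [A → ) . ) S], [L → ) .] }  — shift, reduce
  I6: { [L → A . id A] }  — shift
  I7: { [A → . ) ) S], [L → . (], [L → . )], [L → . A id A], [L → . L (], [L → . L )], [L → L . (], [L → L . )], [S → . ( (], [S → . L S], [S → L . S] }  — shift
  I8: { [A → ) ) S .] }  — reduce
  I9: { [L → ( .], [L → L ( .], [S → ( . (] }  — shift, 2 reduces
  I10: { [A → ) . ) S], [L → ) .], [L → L ) .] }  — shift, 2 reduces
  I11: { [S → L S .] }  — reduce
  I12: { [S → ( ( .] }  — reduce
  I13: { [A → . ) ) S], [L → A id . A] }  — shift
  I14: { [L → A id A .] }  — reduce

Conflict in state I4:
  Shift-reduce conflict between [L → ( .] and [S → ( . (]
So the grammar is NOT LR(0).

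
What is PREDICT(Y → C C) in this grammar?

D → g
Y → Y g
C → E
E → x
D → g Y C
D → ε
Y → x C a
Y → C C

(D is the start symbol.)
{ 'x' }

PREDICT(Y → C C) = (FIRST(RHS) \ {ε}) ∪ (FOLLOW(Y) if ε ∈ FIRST(RHS), i.e. RHS ⇒* ε)
FIRST(C) = { 'x' }
FIRST(C C) = { 'x' }
ε ∉ FIRST(C C), so FOLLOW(Y) is not added.
PREDICT(Y → C C) = { 'x' }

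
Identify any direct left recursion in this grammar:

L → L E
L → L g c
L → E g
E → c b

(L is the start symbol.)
Direct left recursion occurs when N → N α for some non-terminal N (the right-hand side begins with the left-hand side itself).

L → L E: LEFT RECURSIVE (starts with L)
L → L g c: LEFT RECURSIVE (starts with L)
L → E g: starts with E
E → c b: starts with c

The grammar has direct left recursion on: L.

Answer: Yes, L is left-recursive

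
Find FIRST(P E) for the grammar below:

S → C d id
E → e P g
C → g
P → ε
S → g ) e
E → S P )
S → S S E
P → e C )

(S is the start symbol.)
FIRST sets of the non-terminals involved (from the grammar, by fixed-point iteration):
  FIRST(P) = { 'e', ε }
  FIRST(E) = { 'e', 'g' }

To compute FIRST(P E), process the symbols left to right:
Symbol P is a non-terminal. Add FIRST(P) \ {ε} = { 'e' }
P is nullable (ε ∈ FIRST(P)), continue to the next symbol.
Symbol E is a non-terminal. Add FIRST(E) \ {ε} = { 'e', 'g' }
E is not nullable (ε ∉ FIRST(E)), so stop here.
FIRST(P E) = { 'e', 'g' }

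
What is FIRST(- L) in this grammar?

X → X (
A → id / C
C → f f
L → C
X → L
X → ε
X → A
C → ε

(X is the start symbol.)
{ '-' }

To compute FIRST(- L), process the symbols left to right:
Symbol - is a terminal. Add '-' and stop.
FIRST(- L) = { '-' }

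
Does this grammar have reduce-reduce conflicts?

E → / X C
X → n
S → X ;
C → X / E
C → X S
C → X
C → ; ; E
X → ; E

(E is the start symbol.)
Augment with E' → E and build the canonical LR(0) collection (I0 = CLOSURE({[E' → . E]}), then GOTO on every symbol after a dot until no new states appear). It has 17 states:
  I0: { [E → . / X C], [E' → . E] }  — shift
  I1: { [E → / . X C], [X → . ; E], [X → . n] }  — shift
  I2: { [E' → E .] }  — accept
  I3: { [E → . / X C], [X → ; . E] }  — shift
  I4: { [C → . ; ; E], [C → . X / E], [C → . X S], [C → . X], [E → / X . C], [X → . ; E], [X → . n] }  — shift
  I5: { [X → n .] }  — reduce
  I6: { [C → ; . ; E], [E → . / X C], [X → ; . E] }  — shift
  I7: { [E → / X C .] }  — reduce
  I8: { [C → X . / E], [C → X . S], [C → X .], [S → . X ;], [X → . ; E], [X → . n] }  — shift, reduce
  I9: { [C → X / . E], [E → . / X C] }  — shift
  I10: { [C → X S .] }  — reduce
  I11: { [S → X . ;] }  — shift
  I12: { [S → X ; .] }  — reduce
  I13: { [C → X / E .] }  — reduce
  I14: { [C → ; ; . E], [E → . / X C] }  — shift
  I15: { [X → ; E .] }  — reduce
  I16: { [C → ; ; E .] }  — reduce

No state contains more than one complete item.

Answer: No reduce-reduce conflicts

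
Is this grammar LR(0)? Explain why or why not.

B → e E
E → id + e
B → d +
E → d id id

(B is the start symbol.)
Yes, the grammar is LR(0)

Augment with B' → B and build the canonical LR(0) collection (I0 = CLOSURE({[B' → . B]}), then GOTO on every symbol after a dot until no new states appear). It has 12 states:
  I0: { [B → . d +], [B → . e E], [B' → . B] }  — shift
  I1: { [B' → B .] }  — accept
  I2: { [B → d . +] }  — shift
  I3: { [B → e . E], [E → . d id id], [E → . id + e] }  — shift
  I4: { [B → e E .] }  — reduce
  I5: { [E → d . id id] }  — shift
  I6: { [E → id . + e] }  — shift
  I7: { [E → id + . e] }  — shift
  I8: { [E → id + e .] }  — reduce
  I9: { [E → d id . id] }  — shift
  I10: { [E → d id id .] }  — reduce
  I11: { [B → d + .] }  — reduce

Every state is either a pure shift/goto state or contains exactly one complete item and nothing to shift — no conflicts. The grammar is LR(0).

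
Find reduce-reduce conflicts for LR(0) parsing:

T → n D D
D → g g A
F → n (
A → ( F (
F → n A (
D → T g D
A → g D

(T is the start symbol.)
A reduce-reduce conflict occurs when an LR(0) state has two complete items [A → α .] and [B → β .] — both call for a reduction, and with no lookahead the parser cannot choose between them.

Augment with T' → T and build the canonical LR(0) collection (I0 = CLOSURE({[T' → . T]}), then GOTO on every symbol after a dot until no new states appear). It has 20 states:
  I0: { [T → . n D D], [T' → . T] }  — shift
  I1: { [T' → T .] }  — accept
  I2: { [D → . T g D], [D → . g g A], [T → . n D D], [T → n . D D] }  — shift
  I3: { [D → . T g D], [D → . g g A], [T → . n D D], [T → n D . D] }  — shift
  I4: { [D → T . g D] }  — shift
  I5: { [D → g . g A] }  — shift
  I6: { [A → . ( F (], [A → . g D], [D → g g . A] }  — shift
  I7: { [A → ( . F (], [F → . n (], [F → . n A (] }  — shift
  I8: { [D → g g A .] }  — reduce
  I9: { [A → g . D], [D → . T g D], [D → . g g A], [T → . n D D] }  — shift
  I10: { [A → g D .] }  — reduce
  I11: { [A → ( F . (] }  — shift
  I12: { [A → . ( F (], [A → . g D], [F → n . (], [F → n . A (] }  — shift
  I13: { [A → ( . F (], [F → . n (], [F → . n A (], [F → n ( .] }  — shift, reduce
  I14: { [F → n A . (] }  — shift
  I15: { [F → n A ( .] }  — reduce
  I16: { [A → ( F ( .] }  — reduce
  I17: { [D → . T g D], [D → . g g A], [D → T g . D], [T → . n D D] }  — shift
  I18: { [D → T g D .] }  — reduce
  I19: { [T → n D D .] }  — reduce

No state contains more than one complete item.

Answer: No reduce-reduce conflicts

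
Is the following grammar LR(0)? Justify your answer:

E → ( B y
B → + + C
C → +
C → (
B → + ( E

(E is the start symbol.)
A grammar is LR(0) if no state in the canonical LR(0) collection has:
  - both a shift item (dot before a terminal) and a complete item (shift-reduce conflict), or
  - two or more complete items (reduce-reduce conflict; the accept item [E' → E .] counts as a complete item here).

Augment with E' → E and build the canonical LR(0) collection (I0 = CLOSURE({[E' → . E]}), then GOTO on every symbol after a dot until no new states appear). It has 12 states:
  I0: { [E → . ( B y], [E' → . E] }  — shift
  I1: { [B → . + ( E], [B → . + + C], [E → ( . B y] }  — shift
  I2: { [E' → E .] }  — accept
  I3: { [B → + . ( E], [B → + . + C] }  — shift
  I4: { [E → ( B . y] }  — shift
  I5: { [E → ( B y .] }  — reduce
  I6: { [B → + ( . E], [E → . ( B y] }  — shift
  I7: { [B → + + . C], [C → . (], [C → . +] }  — shift
  I8: { [C → ( .] }  — reduce
  I9: { [C → + .] }  — reduce
  I10: { [B → + + C .] }  — reduce
  I11: { [B → + ( E .] }  — reduce

Every state is either a pure shift/goto state or contains exactly one complete item and nothing to shift — no conflicts. The grammar is LR(0).

Answer: Yes, the grammar is LR(0)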